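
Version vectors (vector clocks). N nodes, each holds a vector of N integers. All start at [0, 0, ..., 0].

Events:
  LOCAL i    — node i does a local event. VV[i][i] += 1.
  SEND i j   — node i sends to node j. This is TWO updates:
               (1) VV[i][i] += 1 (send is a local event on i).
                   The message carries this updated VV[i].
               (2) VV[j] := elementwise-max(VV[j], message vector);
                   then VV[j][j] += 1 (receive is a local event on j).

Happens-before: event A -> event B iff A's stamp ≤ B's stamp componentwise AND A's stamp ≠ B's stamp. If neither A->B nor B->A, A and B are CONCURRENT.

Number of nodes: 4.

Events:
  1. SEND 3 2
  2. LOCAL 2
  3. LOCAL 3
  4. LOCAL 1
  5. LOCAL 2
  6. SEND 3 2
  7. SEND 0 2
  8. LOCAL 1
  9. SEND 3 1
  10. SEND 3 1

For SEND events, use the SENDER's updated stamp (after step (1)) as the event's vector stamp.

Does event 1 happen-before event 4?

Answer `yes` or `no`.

Initial: VV[0]=[0, 0, 0, 0]
Initial: VV[1]=[0, 0, 0, 0]
Initial: VV[2]=[0, 0, 0, 0]
Initial: VV[3]=[0, 0, 0, 0]
Event 1: SEND 3->2: VV[3][3]++ -> VV[3]=[0, 0, 0, 1], msg_vec=[0, 0, 0, 1]; VV[2]=max(VV[2],msg_vec) then VV[2][2]++ -> VV[2]=[0, 0, 1, 1]
Event 2: LOCAL 2: VV[2][2]++ -> VV[2]=[0, 0, 2, 1]
Event 3: LOCAL 3: VV[3][3]++ -> VV[3]=[0, 0, 0, 2]
Event 4: LOCAL 1: VV[1][1]++ -> VV[1]=[0, 1, 0, 0]
Event 5: LOCAL 2: VV[2][2]++ -> VV[2]=[0, 0, 3, 1]
Event 6: SEND 3->2: VV[3][3]++ -> VV[3]=[0, 0, 0, 3], msg_vec=[0, 0, 0, 3]; VV[2]=max(VV[2],msg_vec) then VV[2][2]++ -> VV[2]=[0, 0, 4, 3]
Event 7: SEND 0->2: VV[0][0]++ -> VV[0]=[1, 0, 0, 0], msg_vec=[1, 0, 0, 0]; VV[2]=max(VV[2],msg_vec) then VV[2][2]++ -> VV[2]=[1, 0, 5, 3]
Event 8: LOCAL 1: VV[1][1]++ -> VV[1]=[0, 2, 0, 0]
Event 9: SEND 3->1: VV[3][3]++ -> VV[3]=[0, 0, 0, 4], msg_vec=[0, 0, 0, 4]; VV[1]=max(VV[1],msg_vec) then VV[1][1]++ -> VV[1]=[0, 3, 0, 4]
Event 10: SEND 3->1: VV[3][3]++ -> VV[3]=[0, 0, 0, 5], msg_vec=[0, 0, 0, 5]; VV[1]=max(VV[1],msg_vec) then VV[1][1]++ -> VV[1]=[0, 4, 0, 5]
Event 1 stamp: [0, 0, 0, 1]
Event 4 stamp: [0, 1, 0, 0]
[0, 0, 0, 1] <= [0, 1, 0, 0]? False. Equal? False. Happens-before: False

Answer: no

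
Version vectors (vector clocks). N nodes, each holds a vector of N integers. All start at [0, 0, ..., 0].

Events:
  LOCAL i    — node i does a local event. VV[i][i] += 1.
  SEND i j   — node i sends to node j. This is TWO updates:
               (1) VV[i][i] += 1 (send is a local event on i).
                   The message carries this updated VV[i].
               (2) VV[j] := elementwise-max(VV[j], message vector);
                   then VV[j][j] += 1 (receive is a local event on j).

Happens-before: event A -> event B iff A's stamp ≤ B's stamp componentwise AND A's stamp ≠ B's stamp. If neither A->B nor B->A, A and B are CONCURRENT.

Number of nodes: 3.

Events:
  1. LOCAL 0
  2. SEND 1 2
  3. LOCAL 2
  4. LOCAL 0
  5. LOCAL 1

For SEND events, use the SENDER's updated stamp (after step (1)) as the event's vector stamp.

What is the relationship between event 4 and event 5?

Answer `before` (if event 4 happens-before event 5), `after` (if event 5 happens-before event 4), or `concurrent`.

Initial: VV[0]=[0, 0, 0]
Initial: VV[1]=[0, 0, 0]
Initial: VV[2]=[0, 0, 0]
Event 1: LOCAL 0: VV[0][0]++ -> VV[0]=[1, 0, 0]
Event 2: SEND 1->2: VV[1][1]++ -> VV[1]=[0, 1, 0], msg_vec=[0, 1, 0]; VV[2]=max(VV[2],msg_vec) then VV[2][2]++ -> VV[2]=[0, 1, 1]
Event 3: LOCAL 2: VV[2][2]++ -> VV[2]=[0, 1, 2]
Event 4: LOCAL 0: VV[0][0]++ -> VV[0]=[2, 0, 0]
Event 5: LOCAL 1: VV[1][1]++ -> VV[1]=[0, 2, 0]
Event 4 stamp: [2, 0, 0]
Event 5 stamp: [0, 2, 0]
[2, 0, 0] <= [0, 2, 0]? False
[0, 2, 0] <= [2, 0, 0]? False
Relation: concurrent

Answer: concurrent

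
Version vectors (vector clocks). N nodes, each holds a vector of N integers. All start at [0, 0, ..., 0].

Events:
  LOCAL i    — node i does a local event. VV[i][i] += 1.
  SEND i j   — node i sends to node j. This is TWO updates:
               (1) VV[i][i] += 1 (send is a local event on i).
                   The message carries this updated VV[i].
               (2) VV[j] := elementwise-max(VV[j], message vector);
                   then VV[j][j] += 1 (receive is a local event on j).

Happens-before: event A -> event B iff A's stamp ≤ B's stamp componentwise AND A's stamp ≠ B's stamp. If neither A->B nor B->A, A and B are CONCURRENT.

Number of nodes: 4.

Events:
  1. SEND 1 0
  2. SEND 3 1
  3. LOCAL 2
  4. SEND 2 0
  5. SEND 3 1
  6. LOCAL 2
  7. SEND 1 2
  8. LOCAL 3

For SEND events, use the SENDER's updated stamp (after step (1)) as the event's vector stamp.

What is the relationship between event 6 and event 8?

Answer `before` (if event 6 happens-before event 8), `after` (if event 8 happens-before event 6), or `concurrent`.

Answer: concurrent

Derivation:
Initial: VV[0]=[0, 0, 0, 0]
Initial: VV[1]=[0, 0, 0, 0]
Initial: VV[2]=[0, 0, 0, 0]
Initial: VV[3]=[0, 0, 0, 0]
Event 1: SEND 1->0: VV[1][1]++ -> VV[1]=[0, 1, 0, 0], msg_vec=[0, 1, 0, 0]; VV[0]=max(VV[0],msg_vec) then VV[0][0]++ -> VV[0]=[1, 1, 0, 0]
Event 2: SEND 3->1: VV[3][3]++ -> VV[3]=[0, 0, 0, 1], msg_vec=[0, 0, 0, 1]; VV[1]=max(VV[1],msg_vec) then VV[1][1]++ -> VV[1]=[0, 2, 0, 1]
Event 3: LOCAL 2: VV[2][2]++ -> VV[2]=[0, 0, 1, 0]
Event 4: SEND 2->0: VV[2][2]++ -> VV[2]=[0, 0, 2, 0], msg_vec=[0, 0, 2, 0]; VV[0]=max(VV[0],msg_vec) then VV[0][0]++ -> VV[0]=[2, 1, 2, 0]
Event 5: SEND 3->1: VV[3][3]++ -> VV[3]=[0, 0, 0, 2], msg_vec=[0, 0, 0, 2]; VV[1]=max(VV[1],msg_vec) then VV[1][1]++ -> VV[1]=[0, 3, 0, 2]
Event 6: LOCAL 2: VV[2][2]++ -> VV[2]=[0, 0, 3, 0]
Event 7: SEND 1->2: VV[1][1]++ -> VV[1]=[0, 4, 0, 2], msg_vec=[0, 4, 0, 2]; VV[2]=max(VV[2],msg_vec) then VV[2][2]++ -> VV[2]=[0, 4, 4, 2]
Event 8: LOCAL 3: VV[3][3]++ -> VV[3]=[0, 0, 0, 3]
Event 6 stamp: [0, 0, 3, 0]
Event 8 stamp: [0, 0, 0, 3]
[0, 0, 3, 0] <= [0, 0, 0, 3]? False
[0, 0, 0, 3] <= [0, 0, 3, 0]? False
Relation: concurrent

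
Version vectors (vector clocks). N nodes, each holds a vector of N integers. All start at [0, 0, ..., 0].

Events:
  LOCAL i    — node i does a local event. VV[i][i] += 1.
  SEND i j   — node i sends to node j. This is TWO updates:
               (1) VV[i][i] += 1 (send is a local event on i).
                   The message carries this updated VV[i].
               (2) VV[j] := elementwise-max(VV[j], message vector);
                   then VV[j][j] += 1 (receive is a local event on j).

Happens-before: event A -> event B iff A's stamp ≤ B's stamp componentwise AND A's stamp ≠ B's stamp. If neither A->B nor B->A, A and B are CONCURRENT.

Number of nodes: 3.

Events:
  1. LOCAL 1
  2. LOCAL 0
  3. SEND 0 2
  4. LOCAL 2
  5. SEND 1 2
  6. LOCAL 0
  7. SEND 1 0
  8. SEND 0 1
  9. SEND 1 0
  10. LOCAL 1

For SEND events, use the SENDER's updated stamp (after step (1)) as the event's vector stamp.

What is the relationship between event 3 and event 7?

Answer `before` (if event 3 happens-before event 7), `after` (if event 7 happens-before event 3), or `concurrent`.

Initial: VV[0]=[0, 0, 0]
Initial: VV[1]=[0, 0, 0]
Initial: VV[2]=[0, 0, 0]
Event 1: LOCAL 1: VV[1][1]++ -> VV[1]=[0, 1, 0]
Event 2: LOCAL 0: VV[0][0]++ -> VV[0]=[1, 0, 0]
Event 3: SEND 0->2: VV[0][0]++ -> VV[0]=[2, 0, 0], msg_vec=[2, 0, 0]; VV[2]=max(VV[2],msg_vec) then VV[2][2]++ -> VV[2]=[2, 0, 1]
Event 4: LOCAL 2: VV[2][2]++ -> VV[2]=[2, 0, 2]
Event 5: SEND 1->2: VV[1][1]++ -> VV[1]=[0, 2, 0], msg_vec=[0, 2, 0]; VV[2]=max(VV[2],msg_vec) then VV[2][2]++ -> VV[2]=[2, 2, 3]
Event 6: LOCAL 0: VV[0][0]++ -> VV[0]=[3, 0, 0]
Event 7: SEND 1->0: VV[1][1]++ -> VV[1]=[0, 3, 0], msg_vec=[0, 3, 0]; VV[0]=max(VV[0],msg_vec) then VV[0][0]++ -> VV[0]=[4, 3, 0]
Event 8: SEND 0->1: VV[0][0]++ -> VV[0]=[5, 3, 0], msg_vec=[5, 3, 0]; VV[1]=max(VV[1],msg_vec) then VV[1][1]++ -> VV[1]=[5, 4, 0]
Event 9: SEND 1->0: VV[1][1]++ -> VV[1]=[5, 5, 0], msg_vec=[5, 5, 0]; VV[0]=max(VV[0],msg_vec) then VV[0][0]++ -> VV[0]=[6, 5, 0]
Event 10: LOCAL 1: VV[1][1]++ -> VV[1]=[5, 6, 0]
Event 3 stamp: [2, 0, 0]
Event 7 stamp: [0, 3, 0]
[2, 0, 0] <= [0, 3, 0]? False
[0, 3, 0] <= [2, 0, 0]? False
Relation: concurrent

Answer: concurrent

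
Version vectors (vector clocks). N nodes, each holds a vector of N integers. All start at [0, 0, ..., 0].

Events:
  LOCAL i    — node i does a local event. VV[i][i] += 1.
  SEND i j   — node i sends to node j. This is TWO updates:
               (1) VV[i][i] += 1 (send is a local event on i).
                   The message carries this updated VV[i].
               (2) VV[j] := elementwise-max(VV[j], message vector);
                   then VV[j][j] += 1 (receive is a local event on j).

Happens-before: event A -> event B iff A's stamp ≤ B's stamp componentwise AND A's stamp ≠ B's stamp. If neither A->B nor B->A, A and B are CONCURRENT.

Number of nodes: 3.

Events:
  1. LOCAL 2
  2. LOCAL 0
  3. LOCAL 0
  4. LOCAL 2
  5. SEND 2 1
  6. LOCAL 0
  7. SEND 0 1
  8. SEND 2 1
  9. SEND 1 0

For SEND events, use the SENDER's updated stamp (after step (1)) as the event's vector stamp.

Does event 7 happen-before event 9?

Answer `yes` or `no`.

Initial: VV[0]=[0, 0, 0]
Initial: VV[1]=[0, 0, 0]
Initial: VV[2]=[0, 0, 0]
Event 1: LOCAL 2: VV[2][2]++ -> VV[2]=[0, 0, 1]
Event 2: LOCAL 0: VV[0][0]++ -> VV[0]=[1, 0, 0]
Event 3: LOCAL 0: VV[0][0]++ -> VV[0]=[2, 0, 0]
Event 4: LOCAL 2: VV[2][2]++ -> VV[2]=[0, 0, 2]
Event 5: SEND 2->1: VV[2][2]++ -> VV[2]=[0, 0, 3], msg_vec=[0, 0, 3]; VV[1]=max(VV[1],msg_vec) then VV[1][1]++ -> VV[1]=[0, 1, 3]
Event 6: LOCAL 0: VV[0][0]++ -> VV[0]=[3, 0, 0]
Event 7: SEND 0->1: VV[0][0]++ -> VV[0]=[4, 0, 0], msg_vec=[4, 0, 0]; VV[1]=max(VV[1],msg_vec) then VV[1][1]++ -> VV[1]=[4, 2, 3]
Event 8: SEND 2->1: VV[2][2]++ -> VV[2]=[0, 0, 4], msg_vec=[0, 0, 4]; VV[1]=max(VV[1],msg_vec) then VV[1][1]++ -> VV[1]=[4, 3, 4]
Event 9: SEND 1->0: VV[1][1]++ -> VV[1]=[4, 4, 4], msg_vec=[4, 4, 4]; VV[0]=max(VV[0],msg_vec) then VV[0][0]++ -> VV[0]=[5, 4, 4]
Event 7 stamp: [4, 0, 0]
Event 9 stamp: [4, 4, 4]
[4, 0, 0] <= [4, 4, 4]? True. Equal? False. Happens-before: True

Answer: yes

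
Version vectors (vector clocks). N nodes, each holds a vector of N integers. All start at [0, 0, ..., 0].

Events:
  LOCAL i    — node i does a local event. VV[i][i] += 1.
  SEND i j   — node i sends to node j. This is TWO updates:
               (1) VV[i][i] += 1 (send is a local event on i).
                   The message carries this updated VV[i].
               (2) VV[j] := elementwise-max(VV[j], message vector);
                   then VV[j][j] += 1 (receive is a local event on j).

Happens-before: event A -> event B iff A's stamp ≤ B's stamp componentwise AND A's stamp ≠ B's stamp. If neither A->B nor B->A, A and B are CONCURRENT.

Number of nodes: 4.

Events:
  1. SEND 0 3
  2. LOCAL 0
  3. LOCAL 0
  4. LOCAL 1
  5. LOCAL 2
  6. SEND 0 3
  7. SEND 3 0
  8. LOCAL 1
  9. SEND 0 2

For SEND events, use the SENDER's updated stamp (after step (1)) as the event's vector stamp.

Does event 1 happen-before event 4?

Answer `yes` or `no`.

Answer: no

Derivation:
Initial: VV[0]=[0, 0, 0, 0]
Initial: VV[1]=[0, 0, 0, 0]
Initial: VV[2]=[0, 0, 0, 0]
Initial: VV[3]=[0, 0, 0, 0]
Event 1: SEND 0->3: VV[0][0]++ -> VV[0]=[1, 0, 0, 0], msg_vec=[1, 0, 0, 0]; VV[3]=max(VV[3],msg_vec) then VV[3][3]++ -> VV[3]=[1, 0, 0, 1]
Event 2: LOCAL 0: VV[0][0]++ -> VV[0]=[2, 0, 0, 0]
Event 3: LOCAL 0: VV[0][0]++ -> VV[0]=[3, 0, 0, 0]
Event 4: LOCAL 1: VV[1][1]++ -> VV[1]=[0, 1, 0, 0]
Event 5: LOCAL 2: VV[2][2]++ -> VV[2]=[0, 0, 1, 0]
Event 6: SEND 0->3: VV[0][0]++ -> VV[0]=[4, 0, 0, 0], msg_vec=[4, 0, 0, 0]; VV[3]=max(VV[3],msg_vec) then VV[3][3]++ -> VV[3]=[4, 0, 0, 2]
Event 7: SEND 3->0: VV[3][3]++ -> VV[3]=[4, 0, 0, 3], msg_vec=[4, 0, 0, 3]; VV[0]=max(VV[0],msg_vec) then VV[0][0]++ -> VV[0]=[5, 0, 0, 3]
Event 8: LOCAL 1: VV[1][1]++ -> VV[1]=[0, 2, 0, 0]
Event 9: SEND 0->2: VV[0][0]++ -> VV[0]=[6, 0, 0, 3], msg_vec=[6, 0, 0, 3]; VV[2]=max(VV[2],msg_vec) then VV[2][2]++ -> VV[2]=[6, 0, 2, 3]
Event 1 stamp: [1, 0, 0, 0]
Event 4 stamp: [0, 1, 0, 0]
[1, 0, 0, 0] <= [0, 1, 0, 0]? False. Equal? False. Happens-before: False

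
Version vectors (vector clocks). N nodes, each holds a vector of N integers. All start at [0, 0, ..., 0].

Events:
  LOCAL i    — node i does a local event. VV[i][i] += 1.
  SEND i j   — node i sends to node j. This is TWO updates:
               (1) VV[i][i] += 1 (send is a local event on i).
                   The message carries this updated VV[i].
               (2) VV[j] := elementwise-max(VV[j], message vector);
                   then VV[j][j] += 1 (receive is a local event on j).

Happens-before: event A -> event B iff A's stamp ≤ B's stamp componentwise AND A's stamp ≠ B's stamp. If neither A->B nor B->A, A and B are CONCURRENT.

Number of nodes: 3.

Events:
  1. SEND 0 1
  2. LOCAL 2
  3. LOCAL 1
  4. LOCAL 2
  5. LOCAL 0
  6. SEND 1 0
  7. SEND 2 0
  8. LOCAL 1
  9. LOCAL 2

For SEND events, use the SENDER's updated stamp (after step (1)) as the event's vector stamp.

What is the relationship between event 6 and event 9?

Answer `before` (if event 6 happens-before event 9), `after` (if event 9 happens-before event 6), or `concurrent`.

Answer: concurrent

Derivation:
Initial: VV[0]=[0, 0, 0]
Initial: VV[1]=[0, 0, 0]
Initial: VV[2]=[0, 0, 0]
Event 1: SEND 0->1: VV[0][0]++ -> VV[0]=[1, 0, 0], msg_vec=[1, 0, 0]; VV[1]=max(VV[1],msg_vec) then VV[1][1]++ -> VV[1]=[1, 1, 0]
Event 2: LOCAL 2: VV[2][2]++ -> VV[2]=[0, 0, 1]
Event 3: LOCAL 1: VV[1][1]++ -> VV[1]=[1, 2, 0]
Event 4: LOCAL 2: VV[2][2]++ -> VV[2]=[0, 0, 2]
Event 5: LOCAL 0: VV[0][0]++ -> VV[0]=[2, 0, 0]
Event 6: SEND 1->0: VV[1][1]++ -> VV[1]=[1, 3, 0], msg_vec=[1, 3, 0]; VV[0]=max(VV[0],msg_vec) then VV[0][0]++ -> VV[0]=[3, 3, 0]
Event 7: SEND 2->0: VV[2][2]++ -> VV[2]=[0, 0, 3], msg_vec=[0, 0, 3]; VV[0]=max(VV[0],msg_vec) then VV[0][0]++ -> VV[0]=[4, 3, 3]
Event 8: LOCAL 1: VV[1][1]++ -> VV[1]=[1, 4, 0]
Event 9: LOCAL 2: VV[2][2]++ -> VV[2]=[0, 0, 4]
Event 6 stamp: [1, 3, 0]
Event 9 stamp: [0, 0, 4]
[1, 3, 0] <= [0, 0, 4]? False
[0, 0, 4] <= [1, 3, 0]? False
Relation: concurrent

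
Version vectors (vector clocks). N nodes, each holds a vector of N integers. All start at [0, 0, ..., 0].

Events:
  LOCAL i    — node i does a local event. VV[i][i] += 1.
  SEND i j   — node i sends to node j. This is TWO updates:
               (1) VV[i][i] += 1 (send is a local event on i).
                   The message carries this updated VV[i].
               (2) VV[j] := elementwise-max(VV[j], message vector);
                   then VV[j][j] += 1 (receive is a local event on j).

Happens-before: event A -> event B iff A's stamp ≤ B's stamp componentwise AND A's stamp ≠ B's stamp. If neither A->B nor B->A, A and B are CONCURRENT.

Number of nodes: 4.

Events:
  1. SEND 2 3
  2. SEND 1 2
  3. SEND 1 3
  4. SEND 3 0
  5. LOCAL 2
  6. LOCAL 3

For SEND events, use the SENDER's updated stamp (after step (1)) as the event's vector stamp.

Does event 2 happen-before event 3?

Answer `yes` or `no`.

Initial: VV[0]=[0, 0, 0, 0]
Initial: VV[1]=[0, 0, 0, 0]
Initial: VV[2]=[0, 0, 0, 0]
Initial: VV[3]=[0, 0, 0, 0]
Event 1: SEND 2->3: VV[2][2]++ -> VV[2]=[0, 0, 1, 0], msg_vec=[0, 0, 1, 0]; VV[3]=max(VV[3],msg_vec) then VV[3][3]++ -> VV[3]=[0, 0, 1, 1]
Event 2: SEND 1->2: VV[1][1]++ -> VV[1]=[0, 1, 0, 0], msg_vec=[0, 1, 0, 0]; VV[2]=max(VV[2],msg_vec) then VV[2][2]++ -> VV[2]=[0, 1, 2, 0]
Event 3: SEND 1->3: VV[1][1]++ -> VV[1]=[0, 2, 0, 0], msg_vec=[0, 2, 0, 0]; VV[3]=max(VV[3],msg_vec) then VV[3][3]++ -> VV[3]=[0, 2, 1, 2]
Event 4: SEND 3->0: VV[3][3]++ -> VV[3]=[0, 2, 1, 3], msg_vec=[0, 2, 1, 3]; VV[0]=max(VV[0],msg_vec) then VV[0][0]++ -> VV[0]=[1, 2, 1, 3]
Event 5: LOCAL 2: VV[2][2]++ -> VV[2]=[0, 1, 3, 0]
Event 6: LOCAL 3: VV[3][3]++ -> VV[3]=[0, 2, 1, 4]
Event 2 stamp: [0, 1, 0, 0]
Event 3 stamp: [0, 2, 0, 0]
[0, 1, 0, 0] <= [0, 2, 0, 0]? True. Equal? False. Happens-before: True

Answer: yes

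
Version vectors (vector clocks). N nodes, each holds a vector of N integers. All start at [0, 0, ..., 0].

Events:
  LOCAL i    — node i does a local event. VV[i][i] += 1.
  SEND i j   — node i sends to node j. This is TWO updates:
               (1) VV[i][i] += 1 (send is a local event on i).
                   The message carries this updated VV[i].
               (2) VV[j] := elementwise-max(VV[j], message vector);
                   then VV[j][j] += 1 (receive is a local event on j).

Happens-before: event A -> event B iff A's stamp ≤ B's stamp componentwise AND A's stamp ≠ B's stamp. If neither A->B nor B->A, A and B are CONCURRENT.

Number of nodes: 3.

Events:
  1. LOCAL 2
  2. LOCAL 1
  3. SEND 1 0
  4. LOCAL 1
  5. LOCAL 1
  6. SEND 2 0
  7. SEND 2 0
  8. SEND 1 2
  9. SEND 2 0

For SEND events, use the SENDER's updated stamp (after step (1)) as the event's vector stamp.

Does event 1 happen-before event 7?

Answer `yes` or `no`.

Answer: yes

Derivation:
Initial: VV[0]=[0, 0, 0]
Initial: VV[1]=[0, 0, 0]
Initial: VV[2]=[0, 0, 0]
Event 1: LOCAL 2: VV[2][2]++ -> VV[2]=[0, 0, 1]
Event 2: LOCAL 1: VV[1][1]++ -> VV[1]=[0, 1, 0]
Event 3: SEND 1->0: VV[1][1]++ -> VV[1]=[0, 2, 0], msg_vec=[0, 2, 0]; VV[0]=max(VV[0],msg_vec) then VV[0][0]++ -> VV[0]=[1, 2, 0]
Event 4: LOCAL 1: VV[1][1]++ -> VV[1]=[0, 3, 0]
Event 5: LOCAL 1: VV[1][1]++ -> VV[1]=[0, 4, 0]
Event 6: SEND 2->0: VV[2][2]++ -> VV[2]=[0, 0, 2], msg_vec=[0, 0, 2]; VV[0]=max(VV[0],msg_vec) then VV[0][0]++ -> VV[0]=[2, 2, 2]
Event 7: SEND 2->0: VV[2][2]++ -> VV[2]=[0, 0, 3], msg_vec=[0, 0, 3]; VV[0]=max(VV[0],msg_vec) then VV[0][0]++ -> VV[0]=[3, 2, 3]
Event 8: SEND 1->2: VV[1][1]++ -> VV[1]=[0, 5, 0], msg_vec=[0, 5, 0]; VV[2]=max(VV[2],msg_vec) then VV[2][2]++ -> VV[2]=[0, 5, 4]
Event 9: SEND 2->0: VV[2][2]++ -> VV[2]=[0, 5, 5], msg_vec=[0, 5, 5]; VV[0]=max(VV[0],msg_vec) then VV[0][0]++ -> VV[0]=[4, 5, 5]
Event 1 stamp: [0, 0, 1]
Event 7 stamp: [0, 0, 3]
[0, 0, 1] <= [0, 0, 3]? True. Equal? False. Happens-before: True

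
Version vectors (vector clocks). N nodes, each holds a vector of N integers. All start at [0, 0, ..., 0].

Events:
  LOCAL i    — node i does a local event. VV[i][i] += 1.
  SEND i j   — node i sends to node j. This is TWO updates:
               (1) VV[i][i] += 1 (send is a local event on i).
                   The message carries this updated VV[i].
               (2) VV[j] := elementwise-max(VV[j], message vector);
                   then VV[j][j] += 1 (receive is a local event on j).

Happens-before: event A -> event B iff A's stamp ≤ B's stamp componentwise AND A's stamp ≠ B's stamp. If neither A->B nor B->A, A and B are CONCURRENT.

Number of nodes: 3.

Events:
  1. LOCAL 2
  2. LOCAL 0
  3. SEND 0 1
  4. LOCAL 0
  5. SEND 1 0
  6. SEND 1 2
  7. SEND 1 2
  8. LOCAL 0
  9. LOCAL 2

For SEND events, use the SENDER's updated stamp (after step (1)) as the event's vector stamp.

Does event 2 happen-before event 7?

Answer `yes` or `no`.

Initial: VV[0]=[0, 0, 0]
Initial: VV[1]=[0, 0, 0]
Initial: VV[2]=[0, 0, 0]
Event 1: LOCAL 2: VV[2][2]++ -> VV[2]=[0, 0, 1]
Event 2: LOCAL 0: VV[0][0]++ -> VV[0]=[1, 0, 0]
Event 3: SEND 0->1: VV[0][0]++ -> VV[0]=[2, 0, 0], msg_vec=[2, 0, 0]; VV[1]=max(VV[1],msg_vec) then VV[1][1]++ -> VV[1]=[2, 1, 0]
Event 4: LOCAL 0: VV[0][0]++ -> VV[0]=[3, 0, 0]
Event 5: SEND 1->0: VV[1][1]++ -> VV[1]=[2, 2, 0], msg_vec=[2, 2, 0]; VV[0]=max(VV[0],msg_vec) then VV[0][0]++ -> VV[0]=[4, 2, 0]
Event 6: SEND 1->2: VV[1][1]++ -> VV[1]=[2, 3, 0], msg_vec=[2, 3, 0]; VV[2]=max(VV[2],msg_vec) then VV[2][2]++ -> VV[2]=[2, 3, 2]
Event 7: SEND 1->2: VV[1][1]++ -> VV[1]=[2, 4, 0], msg_vec=[2, 4, 0]; VV[2]=max(VV[2],msg_vec) then VV[2][2]++ -> VV[2]=[2, 4, 3]
Event 8: LOCAL 0: VV[0][0]++ -> VV[0]=[5, 2, 0]
Event 9: LOCAL 2: VV[2][2]++ -> VV[2]=[2, 4, 4]
Event 2 stamp: [1, 0, 0]
Event 7 stamp: [2, 4, 0]
[1, 0, 0] <= [2, 4, 0]? True. Equal? False. Happens-before: True

Answer: yes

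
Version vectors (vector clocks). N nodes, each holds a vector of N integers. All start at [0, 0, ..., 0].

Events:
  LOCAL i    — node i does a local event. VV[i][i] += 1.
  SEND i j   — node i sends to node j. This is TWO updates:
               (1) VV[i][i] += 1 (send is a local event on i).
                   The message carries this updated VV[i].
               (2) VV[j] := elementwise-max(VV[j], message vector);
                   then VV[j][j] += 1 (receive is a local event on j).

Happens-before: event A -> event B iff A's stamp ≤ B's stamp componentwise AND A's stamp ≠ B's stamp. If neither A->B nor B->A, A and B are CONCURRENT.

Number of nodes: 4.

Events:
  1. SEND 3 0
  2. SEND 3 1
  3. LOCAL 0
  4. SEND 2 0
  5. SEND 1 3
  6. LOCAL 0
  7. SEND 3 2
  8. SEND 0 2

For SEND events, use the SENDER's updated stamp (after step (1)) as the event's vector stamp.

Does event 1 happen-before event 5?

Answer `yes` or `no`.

Initial: VV[0]=[0, 0, 0, 0]
Initial: VV[1]=[0, 0, 0, 0]
Initial: VV[2]=[0, 0, 0, 0]
Initial: VV[3]=[0, 0, 0, 0]
Event 1: SEND 3->0: VV[3][3]++ -> VV[3]=[0, 0, 0, 1], msg_vec=[0, 0, 0, 1]; VV[0]=max(VV[0],msg_vec) then VV[0][0]++ -> VV[0]=[1, 0, 0, 1]
Event 2: SEND 3->1: VV[3][3]++ -> VV[3]=[0, 0, 0, 2], msg_vec=[0, 0, 0, 2]; VV[1]=max(VV[1],msg_vec) then VV[1][1]++ -> VV[1]=[0, 1, 0, 2]
Event 3: LOCAL 0: VV[0][0]++ -> VV[0]=[2, 0, 0, 1]
Event 4: SEND 2->0: VV[2][2]++ -> VV[2]=[0, 0, 1, 0], msg_vec=[0, 0, 1, 0]; VV[0]=max(VV[0],msg_vec) then VV[0][0]++ -> VV[0]=[3, 0, 1, 1]
Event 5: SEND 1->3: VV[1][1]++ -> VV[1]=[0, 2, 0, 2], msg_vec=[0, 2, 0, 2]; VV[3]=max(VV[3],msg_vec) then VV[3][3]++ -> VV[3]=[0, 2, 0, 3]
Event 6: LOCAL 0: VV[0][0]++ -> VV[0]=[4, 0, 1, 1]
Event 7: SEND 3->2: VV[3][3]++ -> VV[3]=[0, 2, 0, 4], msg_vec=[0, 2, 0, 4]; VV[2]=max(VV[2],msg_vec) then VV[2][2]++ -> VV[2]=[0, 2, 2, 4]
Event 8: SEND 0->2: VV[0][0]++ -> VV[0]=[5, 0, 1, 1], msg_vec=[5, 0, 1, 1]; VV[2]=max(VV[2],msg_vec) then VV[2][2]++ -> VV[2]=[5, 2, 3, 4]
Event 1 stamp: [0, 0, 0, 1]
Event 5 stamp: [0, 2, 0, 2]
[0, 0, 0, 1] <= [0, 2, 0, 2]? True. Equal? False. Happens-before: True

Answer: yes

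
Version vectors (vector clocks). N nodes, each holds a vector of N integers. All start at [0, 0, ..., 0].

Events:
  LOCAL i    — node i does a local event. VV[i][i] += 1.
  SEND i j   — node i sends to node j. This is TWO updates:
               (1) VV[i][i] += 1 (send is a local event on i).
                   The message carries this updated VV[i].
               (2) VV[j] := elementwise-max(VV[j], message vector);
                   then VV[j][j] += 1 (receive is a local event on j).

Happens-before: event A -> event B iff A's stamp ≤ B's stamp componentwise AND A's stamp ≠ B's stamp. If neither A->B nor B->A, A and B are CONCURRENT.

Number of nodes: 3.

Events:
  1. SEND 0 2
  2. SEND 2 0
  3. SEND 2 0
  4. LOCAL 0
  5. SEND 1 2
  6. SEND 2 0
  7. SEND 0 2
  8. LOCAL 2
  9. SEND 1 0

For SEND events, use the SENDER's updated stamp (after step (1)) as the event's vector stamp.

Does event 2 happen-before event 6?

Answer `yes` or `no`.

Answer: yes

Derivation:
Initial: VV[0]=[0, 0, 0]
Initial: VV[1]=[0, 0, 0]
Initial: VV[2]=[0, 0, 0]
Event 1: SEND 0->2: VV[0][0]++ -> VV[0]=[1, 0, 0], msg_vec=[1, 0, 0]; VV[2]=max(VV[2],msg_vec) then VV[2][2]++ -> VV[2]=[1, 0, 1]
Event 2: SEND 2->0: VV[2][2]++ -> VV[2]=[1, 0, 2], msg_vec=[1, 0, 2]; VV[0]=max(VV[0],msg_vec) then VV[0][0]++ -> VV[0]=[2, 0, 2]
Event 3: SEND 2->0: VV[2][2]++ -> VV[2]=[1, 0, 3], msg_vec=[1, 0, 3]; VV[0]=max(VV[0],msg_vec) then VV[0][0]++ -> VV[0]=[3, 0, 3]
Event 4: LOCAL 0: VV[0][0]++ -> VV[0]=[4, 0, 3]
Event 5: SEND 1->2: VV[1][1]++ -> VV[1]=[0, 1, 0], msg_vec=[0, 1, 0]; VV[2]=max(VV[2],msg_vec) then VV[2][2]++ -> VV[2]=[1, 1, 4]
Event 6: SEND 2->0: VV[2][2]++ -> VV[2]=[1, 1, 5], msg_vec=[1, 1, 5]; VV[0]=max(VV[0],msg_vec) then VV[0][0]++ -> VV[0]=[5, 1, 5]
Event 7: SEND 0->2: VV[0][0]++ -> VV[0]=[6, 1, 5], msg_vec=[6, 1, 5]; VV[2]=max(VV[2],msg_vec) then VV[2][2]++ -> VV[2]=[6, 1, 6]
Event 8: LOCAL 2: VV[2][2]++ -> VV[2]=[6, 1, 7]
Event 9: SEND 1->0: VV[1][1]++ -> VV[1]=[0, 2, 0], msg_vec=[0, 2, 0]; VV[0]=max(VV[0],msg_vec) then VV[0][0]++ -> VV[0]=[7, 2, 5]
Event 2 stamp: [1, 0, 2]
Event 6 stamp: [1, 1, 5]
[1, 0, 2] <= [1, 1, 5]? True. Equal? False. Happens-before: True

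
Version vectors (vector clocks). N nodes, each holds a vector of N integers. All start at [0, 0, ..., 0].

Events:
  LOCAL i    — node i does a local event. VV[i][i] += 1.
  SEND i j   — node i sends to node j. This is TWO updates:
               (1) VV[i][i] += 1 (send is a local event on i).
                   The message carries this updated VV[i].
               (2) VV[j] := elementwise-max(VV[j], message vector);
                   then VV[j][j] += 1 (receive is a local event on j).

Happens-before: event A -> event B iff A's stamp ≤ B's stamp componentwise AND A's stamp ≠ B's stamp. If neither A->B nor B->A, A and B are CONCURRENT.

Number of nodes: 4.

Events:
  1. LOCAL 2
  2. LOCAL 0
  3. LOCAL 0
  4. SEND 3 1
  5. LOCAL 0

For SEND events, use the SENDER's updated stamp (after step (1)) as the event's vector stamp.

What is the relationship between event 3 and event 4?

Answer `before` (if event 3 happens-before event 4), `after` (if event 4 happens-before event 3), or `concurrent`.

Answer: concurrent

Derivation:
Initial: VV[0]=[0, 0, 0, 0]
Initial: VV[1]=[0, 0, 0, 0]
Initial: VV[2]=[0, 0, 0, 0]
Initial: VV[3]=[0, 0, 0, 0]
Event 1: LOCAL 2: VV[2][2]++ -> VV[2]=[0, 0, 1, 0]
Event 2: LOCAL 0: VV[0][0]++ -> VV[0]=[1, 0, 0, 0]
Event 3: LOCAL 0: VV[0][0]++ -> VV[0]=[2, 0, 0, 0]
Event 4: SEND 3->1: VV[3][3]++ -> VV[3]=[0, 0, 0, 1], msg_vec=[0, 0, 0, 1]; VV[1]=max(VV[1],msg_vec) then VV[1][1]++ -> VV[1]=[0, 1, 0, 1]
Event 5: LOCAL 0: VV[0][0]++ -> VV[0]=[3, 0, 0, 0]
Event 3 stamp: [2, 0, 0, 0]
Event 4 stamp: [0, 0, 0, 1]
[2, 0, 0, 0] <= [0, 0, 0, 1]? False
[0, 0, 0, 1] <= [2, 0, 0, 0]? False
Relation: concurrent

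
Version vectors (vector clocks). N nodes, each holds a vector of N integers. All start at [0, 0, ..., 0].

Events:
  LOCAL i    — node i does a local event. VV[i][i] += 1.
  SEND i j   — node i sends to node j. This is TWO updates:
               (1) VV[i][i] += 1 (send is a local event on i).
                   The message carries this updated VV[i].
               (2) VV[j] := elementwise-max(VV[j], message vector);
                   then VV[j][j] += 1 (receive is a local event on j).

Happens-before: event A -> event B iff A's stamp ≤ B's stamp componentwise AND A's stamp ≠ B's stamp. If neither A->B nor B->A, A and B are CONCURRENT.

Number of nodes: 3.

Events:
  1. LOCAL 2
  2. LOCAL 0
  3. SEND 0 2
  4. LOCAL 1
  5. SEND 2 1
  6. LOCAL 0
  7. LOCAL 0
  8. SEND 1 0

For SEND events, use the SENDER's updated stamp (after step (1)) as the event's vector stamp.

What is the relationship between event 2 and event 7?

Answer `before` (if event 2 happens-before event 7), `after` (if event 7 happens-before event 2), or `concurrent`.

Answer: before

Derivation:
Initial: VV[0]=[0, 0, 0]
Initial: VV[1]=[0, 0, 0]
Initial: VV[2]=[0, 0, 0]
Event 1: LOCAL 2: VV[2][2]++ -> VV[2]=[0, 0, 1]
Event 2: LOCAL 0: VV[0][0]++ -> VV[0]=[1, 0, 0]
Event 3: SEND 0->2: VV[0][0]++ -> VV[0]=[2, 0, 0], msg_vec=[2, 0, 0]; VV[2]=max(VV[2],msg_vec) then VV[2][2]++ -> VV[2]=[2, 0, 2]
Event 4: LOCAL 1: VV[1][1]++ -> VV[1]=[0, 1, 0]
Event 5: SEND 2->1: VV[2][2]++ -> VV[2]=[2, 0, 3], msg_vec=[2, 0, 3]; VV[1]=max(VV[1],msg_vec) then VV[1][1]++ -> VV[1]=[2, 2, 3]
Event 6: LOCAL 0: VV[0][0]++ -> VV[0]=[3, 0, 0]
Event 7: LOCAL 0: VV[0][0]++ -> VV[0]=[4, 0, 0]
Event 8: SEND 1->0: VV[1][1]++ -> VV[1]=[2, 3, 3], msg_vec=[2, 3, 3]; VV[0]=max(VV[0],msg_vec) then VV[0][0]++ -> VV[0]=[5, 3, 3]
Event 2 stamp: [1, 0, 0]
Event 7 stamp: [4, 0, 0]
[1, 0, 0] <= [4, 0, 0]? True
[4, 0, 0] <= [1, 0, 0]? False
Relation: before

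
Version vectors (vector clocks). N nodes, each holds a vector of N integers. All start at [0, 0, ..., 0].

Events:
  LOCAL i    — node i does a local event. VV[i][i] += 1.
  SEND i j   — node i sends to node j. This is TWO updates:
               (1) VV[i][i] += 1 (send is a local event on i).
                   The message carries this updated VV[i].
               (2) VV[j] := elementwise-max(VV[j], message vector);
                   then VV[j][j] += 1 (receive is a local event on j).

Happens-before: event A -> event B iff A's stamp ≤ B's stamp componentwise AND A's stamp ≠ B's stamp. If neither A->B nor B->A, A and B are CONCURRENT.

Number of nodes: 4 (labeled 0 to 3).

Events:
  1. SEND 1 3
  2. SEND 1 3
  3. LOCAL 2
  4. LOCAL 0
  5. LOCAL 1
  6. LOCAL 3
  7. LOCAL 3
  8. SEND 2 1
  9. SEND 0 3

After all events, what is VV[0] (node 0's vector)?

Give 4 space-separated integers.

Answer: 2 0 0 0

Derivation:
Initial: VV[0]=[0, 0, 0, 0]
Initial: VV[1]=[0, 0, 0, 0]
Initial: VV[2]=[0, 0, 0, 0]
Initial: VV[3]=[0, 0, 0, 0]
Event 1: SEND 1->3: VV[1][1]++ -> VV[1]=[0, 1, 0, 0], msg_vec=[0, 1, 0, 0]; VV[3]=max(VV[3],msg_vec) then VV[3][3]++ -> VV[3]=[0, 1, 0, 1]
Event 2: SEND 1->3: VV[1][1]++ -> VV[1]=[0, 2, 0, 0], msg_vec=[0, 2, 0, 0]; VV[3]=max(VV[3],msg_vec) then VV[3][3]++ -> VV[3]=[0, 2, 0, 2]
Event 3: LOCAL 2: VV[2][2]++ -> VV[2]=[0, 0, 1, 0]
Event 4: LOCAL 0: VV[0][0]++ -> VV[0]=[1, 0, 0, 0]
Event 5: LOCAL 1: VV[1][1]++ -> VV[1]=[0, 3, 0, 0]
Event 6: LOCAL 3: VV[3][3]++ -> VV[3]=[0, 2, 0, 3]
Event 7: LOCAL 3: VV[3][3]++ -> VV[3]=[0, 2, 0, 4]
Event 8: SEND 2->1: VV[2][2]++ -> VV[2]=[0, 0, 2, 0], msg_vec=[0, 0, 2, 0]; VV[1]=max(VV[1],msg_vec) then VV[1][1]++ -> VV[1]=[0, 4, 2, 0]
Event 9: SEND 0->3: VV[0][0]++ -> VV[0]=[2, 0, 0, 0], msg_vec=[2, 0, 0, 0]; VV[3]=max(VV[3],msg_vec) then VV[3][3]++ -> VV[3]=[2, 2, 0, 5]
Final vectors: VV[0]=[2, 0, 0, 0]; VV[1]=[0, 4, 2, 0]; VV[2]=[0, 0, 2, 0]; VV[3]=[2, 2, 0, 5]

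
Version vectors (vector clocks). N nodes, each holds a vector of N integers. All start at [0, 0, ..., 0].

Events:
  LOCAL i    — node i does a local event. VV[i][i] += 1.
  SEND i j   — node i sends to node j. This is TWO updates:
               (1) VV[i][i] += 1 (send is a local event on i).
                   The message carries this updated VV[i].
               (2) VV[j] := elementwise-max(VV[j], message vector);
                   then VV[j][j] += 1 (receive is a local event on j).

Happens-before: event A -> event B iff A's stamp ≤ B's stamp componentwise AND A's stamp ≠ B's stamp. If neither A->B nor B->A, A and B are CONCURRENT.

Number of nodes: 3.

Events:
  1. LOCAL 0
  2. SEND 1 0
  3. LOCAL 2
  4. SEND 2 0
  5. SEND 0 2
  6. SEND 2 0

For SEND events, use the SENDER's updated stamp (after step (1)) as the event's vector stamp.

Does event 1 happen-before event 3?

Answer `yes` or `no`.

Answer: no

Derivation:
Initial: VV[0]=[0, 0, 0]
Initial: VV[1]=[0, 0, 0]
Initial: VV[2]=[0, 0, 0]
Event 1: LOCAL 0: VV[0][0]++ -> VV[0]=[1, 0, 0]
Event 2: SEND 1->0: VV[1][1]++ -> VV[1]=[0, 1, 0], msg_vec=[0, 1, 0]; VV[0]=max(VV[0],msg_vec) then VV[0][0]++ -> VV[0]=[2, 1, 0]
Event 3: LOCAL 2: VV[2][2]++ -> VV[2]=[0, 0, 1]
Event 4: SEND 2->0: VV[2][2]++ -> VV[2]=[0, 0, 2], msg_vec=[0, 0, 2]; VV[0]=max(VV[0],msg_vec) then VV[0][0]++ -> VV[0]=[3, 1, 2]
Event 5: SEND 0->2: VV[0][0]++ -> VV[0]=[4, 1, 2], msg_vec=[4, 1, 2]; VV[2]=max(VV[2],msg_vec) then VV[2][2]++ -> VV[2]=[4, 1, 3]
Event 6: SEND 2->0: VV[2][2]++ -> VV[2]=[4, 1, 4], msg_vec=[4, 1, 4]; VV[0]=max(VV[0],msg_vec) then VV[0][0]++ -> VV[0]=[5, 1, 4]
Event 1 stamp: [1, 0, 0]
Event 3 stamp: [0, 0, 1]
[1, 0, 0] <= [0, 0, 1]? False. Equal? False. Happens-before: False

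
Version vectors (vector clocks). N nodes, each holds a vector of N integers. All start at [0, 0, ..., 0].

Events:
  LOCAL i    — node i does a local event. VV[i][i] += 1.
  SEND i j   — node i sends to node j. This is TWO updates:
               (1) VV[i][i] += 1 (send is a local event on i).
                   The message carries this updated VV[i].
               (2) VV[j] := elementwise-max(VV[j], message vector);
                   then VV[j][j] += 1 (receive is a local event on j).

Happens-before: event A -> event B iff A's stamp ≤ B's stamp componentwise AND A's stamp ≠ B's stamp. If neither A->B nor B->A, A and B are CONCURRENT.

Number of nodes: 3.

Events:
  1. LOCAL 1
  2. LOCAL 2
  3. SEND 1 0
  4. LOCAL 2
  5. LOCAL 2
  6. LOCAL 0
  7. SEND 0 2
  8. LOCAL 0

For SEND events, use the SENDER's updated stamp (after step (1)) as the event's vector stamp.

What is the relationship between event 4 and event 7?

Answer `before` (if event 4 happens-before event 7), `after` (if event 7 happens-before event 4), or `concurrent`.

Initial: VV[0]=[0, 0, 0]
Initial: VV[1]=[0, 0, 0]
Initial: VV[2]=[0, 0, 0]
Event 1: LOCAL 1: VV[1][1]++ -> VV[1]=[0, 1, 0]
Event 2: LOCAL 2: VV[2][2]++ -> VV[2]=[0, 0, 1]
Event 3: SEND 1->0: VV[1][1]++ -> VV[1]=[0, 2, 0], msg_vec=[0, 2, 0]; VV[0]=max(VV[0],msg_vec) then VV[0][0]++ -> VV[0]=[1, 2, 0]
Event 4: LOCAL 2: VV[2][2]++ -> VV[2]=[0, 0, 2]
Event 5: LOCAL 2: VV[2][2]++ -> VV[2]=[0, 0, 3]
Event 6: LOCAL 0: VV[0][0]++ -> VV[0]=[2, 2, 0]
Event 7: SEND 0->2: VV[0][0]++ -> VV[0]=[3, 2, 0], msg_vec=[3, 2, 0]; VV[2]=max(VV[2],msg_vec) then VV[2][2]++ -> VV[2]=[3, 2, 4]
Event 8: LOCAL 0: VV[0][0]++ -> VV[0]=[4, 2, 0]
Event 4 stamp: [0, 0, 2]
Event 7 stamp: [3, 2, 0]
[0, 0, 2] <= [3, 2, 0]? False
[3, 2, 0] <= [0, 0, 2]? False
Relation: concurrent

Answer: concurrent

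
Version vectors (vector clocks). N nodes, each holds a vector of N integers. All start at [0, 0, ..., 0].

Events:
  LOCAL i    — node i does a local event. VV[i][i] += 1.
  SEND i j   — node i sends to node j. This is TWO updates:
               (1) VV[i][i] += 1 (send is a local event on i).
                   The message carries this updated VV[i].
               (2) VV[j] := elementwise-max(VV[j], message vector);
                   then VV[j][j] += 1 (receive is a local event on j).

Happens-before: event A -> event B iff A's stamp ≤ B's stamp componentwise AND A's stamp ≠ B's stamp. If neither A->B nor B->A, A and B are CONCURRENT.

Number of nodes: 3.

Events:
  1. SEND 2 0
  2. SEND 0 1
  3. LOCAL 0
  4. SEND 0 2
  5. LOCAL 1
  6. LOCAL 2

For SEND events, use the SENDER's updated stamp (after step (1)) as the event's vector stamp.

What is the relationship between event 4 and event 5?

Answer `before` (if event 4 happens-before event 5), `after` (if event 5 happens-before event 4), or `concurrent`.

Initial: VV[0]=[0, 0, 0]
Initial: VV[1]=[0, 0, 0]
Initial: VV[2]=[0, 0, 0]
Event 1: SEND 2->0: VV[2][2]++ -> VV[2]=[0, 0, 1], msg_vec=[0, 0, 1]; VV[0]=max(VV[0],msg_vec) then VV[0][0]++ -> VV[0]=[1, 0, 1]
Event 2: SEND 0->1: VV[0][0]++ -> VV[0]=[2, 0, 1], msg_vec=[2, 0, 1]; VV[1]=max(VV[1],msg_vec) then VV[1][1]++ -> VV[1]=[2, 1, 1]
Event 3: LOCAL 0: VV[0][0]++ -> VV[0]=[3, 0, 1]
Event 4: SEND 0->2: VV[0][0]++ -> VV[0]=[4, 0, 1], msg_vec=[4, 0, 1]; VV[2]=max(VV[2],msg_vec) then VV[2][2]++ -> VV[2]=[4, 0, 2]
Event 5: LOCAL 1: VV[1][1]++ -> VV[1]=[2, 2, 1]
Event 6: LOCAL 2: VV[2][2]++ -> VV[2]=[4, 0, 3]
Event 4 stamp: [4, 0, 1]
Event 5 stamp: [2, 2, 1]
[4, 0, 1] <= [2, 2, 1]? False
[2, 2, 1] <= [4, 0, 1]? False
Relation: concurrent

Answer: concurrent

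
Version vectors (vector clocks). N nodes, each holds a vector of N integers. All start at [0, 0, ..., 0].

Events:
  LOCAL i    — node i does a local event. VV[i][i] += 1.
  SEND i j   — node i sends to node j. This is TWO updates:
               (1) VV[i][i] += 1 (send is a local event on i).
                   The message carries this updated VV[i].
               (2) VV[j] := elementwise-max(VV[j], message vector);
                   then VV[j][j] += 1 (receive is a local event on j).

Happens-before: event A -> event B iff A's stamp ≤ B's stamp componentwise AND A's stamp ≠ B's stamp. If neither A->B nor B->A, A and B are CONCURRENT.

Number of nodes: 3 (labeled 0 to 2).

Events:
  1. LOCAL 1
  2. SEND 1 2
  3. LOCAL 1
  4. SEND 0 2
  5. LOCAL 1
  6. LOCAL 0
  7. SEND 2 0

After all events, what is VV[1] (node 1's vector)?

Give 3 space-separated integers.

Answer: 0 4 0

Derivation:
Initial: VV[0]=[0, 0, 0]
Initial: VV[1]=[0, 0, 0]
Initial: VV[2]=[0, 0, 0]
Event 1: LOCAL 1: VV[1][1]++ -> VV[1]=[0, 1, 0]
Event 2: SEND 1->2: VV[1][1]++ -> VV[1]=[0, 2, 0], msg_vec=[0, 2, 0]; VV[2]=max(VV[2],msg_vec) then VV[2][2]++ -> VV[2]=[0, 2, 1]
Event 3: LOCAL 1: VV[1][1]++ -> VV[1]=[0, 3, 0]
Event 4: SEND 0->2: VV[0][0]++ -> VV[0]=[1, 0, 0], msg_vec=[1, 0, 0]; VV[2]=max(VV[2],msg_vec) then VV[2][2]++ -> VV[2]=[1, 2, 2]
Event 5: LOCAL 1: VV[1][1]++ -> VV[1]=[0, 4, 0]
Event 6: LOCAL 0: VV[0][0]++ -> VV[0]=[2, 0, 0]
Event 7: SEND 2->0: VV[2][2]++ -> VV[2]=[1, 2, 3], msg_vec=[1, 2, 3]; VV[0]=max(VV[0],msg_vec) then VV[0][0]++ -> VV[0]=[3, 2, 3]
Final vectors: VV[0]=[3, 2, 3]; VV[1]=[0, 4, 0]; VV[2]=[1, 2, 3]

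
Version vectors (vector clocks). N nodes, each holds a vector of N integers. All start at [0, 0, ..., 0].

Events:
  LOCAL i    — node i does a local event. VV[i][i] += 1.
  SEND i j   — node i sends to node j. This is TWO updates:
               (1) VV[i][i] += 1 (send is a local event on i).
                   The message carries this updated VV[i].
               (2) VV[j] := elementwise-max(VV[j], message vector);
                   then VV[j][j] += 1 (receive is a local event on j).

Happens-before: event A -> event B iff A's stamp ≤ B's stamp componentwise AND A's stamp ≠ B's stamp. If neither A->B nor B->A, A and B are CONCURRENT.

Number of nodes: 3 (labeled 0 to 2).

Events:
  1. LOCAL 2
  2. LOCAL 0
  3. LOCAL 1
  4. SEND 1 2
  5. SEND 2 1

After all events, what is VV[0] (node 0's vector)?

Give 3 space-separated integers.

Answer: 1 0 0

Derivation:
Initial: VV[0]=[0, 0, 0]
Initial: VV[1]=[0, 0, 0]
Initial: VV[2]=[0, 0, 0]
Event 1: LOCAL 2: VV[2][2]++ -> VV[2]=[0, 0, 1]
Event 2: LOCAL 0: VV[0][0]++ -> VV[0]=[1, 0, 0]
Event 3: LOCAL 1: VV[1][1]++ -> VV[1]=[0, 1, 0]
Event 4: SEND 1->2: VV[1][1]++ -> VV[1]=[0, 2, 0], msg_vec=[0, 2, 0]; VV[2]=max(VV[2],msg_vec) then VV[2][2]++ -> VV[2]=[0, 2, 2]
Event 5: SEND 2->1: VV[2][2]++ -> VV[2]=[0, 2, 3], msg_vec=[0, 2, 3]; VV[1]=max(VV[1],msg_vec) then VV[1][1]++ -> VV[1]=[0, 3, 3]
Final vectors: VV[0]=[1, 0, 0]; VV[1]=[0, 3, 3]; VV[2]=[0, 2, 3]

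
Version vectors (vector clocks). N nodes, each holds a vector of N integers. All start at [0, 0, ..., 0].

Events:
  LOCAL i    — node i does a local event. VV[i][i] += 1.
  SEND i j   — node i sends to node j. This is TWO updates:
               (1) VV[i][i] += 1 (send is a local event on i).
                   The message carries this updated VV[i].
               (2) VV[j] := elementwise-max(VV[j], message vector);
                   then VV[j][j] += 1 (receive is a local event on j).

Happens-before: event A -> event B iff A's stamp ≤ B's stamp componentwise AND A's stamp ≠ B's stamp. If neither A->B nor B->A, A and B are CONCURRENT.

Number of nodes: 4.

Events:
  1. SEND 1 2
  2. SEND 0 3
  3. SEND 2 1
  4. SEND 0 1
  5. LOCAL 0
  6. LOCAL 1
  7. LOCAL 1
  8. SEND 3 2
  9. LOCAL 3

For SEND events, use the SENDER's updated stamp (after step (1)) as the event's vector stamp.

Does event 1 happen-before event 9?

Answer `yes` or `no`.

Initial: VV[0]=[0, 0, 0, 0]
Initial: VV[1]=[0, 0, 0, 0]
Initial: VV[2]=[0, 0, 0, 0]
Initial: VV[3]=[0, 0, 0, 0]
Event 1: SEND 1->2: VV[1][1]++ -> VV[1]=[0, 1, 0, 0], msg_vec=[0, 1, 0, 0]; VV[2]=max(VV[2],msg_vec) then VV[2][2]++ -> VV[2]=[0, 1, 1, 0]
Event 2: SEND 0->3: VV[0][0]++ -> VV[0]=[1, 0, 0, 0], msg_vec=[1, 0, 0, 0]; VV[3]=max(VV[3],msg_vec) then VV[3][3]++ -> VV[3]=[1, 0, 0, 1]
Event 3: SEND 2->1: VV[2][2]++ -> VV[2]=[0, 1, 2, 0], msg_vec=[0, 1, 2, 0]; VV[1]=max(VV[1],msg_vec) then VV[1][1]++ -> VV[1]=[0, 2, 2, 0]
Event 4: SEND 0->1: VV[0][0]++ -> VV[0]=[2, 0, 0, 0], msg_vec=[2, 0, 0, 0]; VV[1]=max(VV[1],msg_vec) then VV[1][1]++ -> VV[1]=[2, 3, 2, 0]
Event 5: LOCAL 0: VV[0][0]++ -> VV[0]=[3, 0, 0, 0]
Event 6: LOCAL 1: VV[1][1]++ -> VV[1]=[2, 4, 2, 0]
Event 7: LOCAL 1: VV[1][1]++ -> VV[1]=[2, 5, 2, 0]
Event 8: SEND 3->2: VV[3][3]++ -> VV[3]=[1, 0, 0, 2], msg_vec=[1, 0, 0, 2]; VV[2]=max(VV[2],msg_vec) then VV[2][2]++ -> VV[2]=[1, 1, 3, 2]
Event 9: LOCAL 3: VV[3][3]++ -> VV[3]=[1, 0, 0, 3]
Event 1 stamp: [0, 1, 0, 0]
Event 9 stamp: [1, 0, 0, 3]
[0, 1, 0, 0] <= [1, 0, 0, 3]? False. Equal? False. Happens-before: False

Answer: no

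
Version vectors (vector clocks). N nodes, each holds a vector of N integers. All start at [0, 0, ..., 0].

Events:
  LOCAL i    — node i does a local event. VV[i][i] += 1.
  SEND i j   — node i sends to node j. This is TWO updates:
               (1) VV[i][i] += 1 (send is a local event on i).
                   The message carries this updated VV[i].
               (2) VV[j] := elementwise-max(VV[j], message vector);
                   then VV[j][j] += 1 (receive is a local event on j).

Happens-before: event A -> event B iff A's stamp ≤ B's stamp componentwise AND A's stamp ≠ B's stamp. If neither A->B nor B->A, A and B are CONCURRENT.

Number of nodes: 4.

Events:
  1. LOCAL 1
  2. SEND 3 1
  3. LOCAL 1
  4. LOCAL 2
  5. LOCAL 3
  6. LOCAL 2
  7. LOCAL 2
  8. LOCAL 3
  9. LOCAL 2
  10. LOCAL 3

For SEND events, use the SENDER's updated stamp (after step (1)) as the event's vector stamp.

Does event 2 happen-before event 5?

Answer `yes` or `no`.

Answer: yes

Derivation:
Initial: VV[0]=[0, 0, 0, 0]
Initial: VV[1]=[0, 0, 0, 0]
Initial: VV[2]=[0, 0, 0, 0]
Initial: VV[3]=[0, 0, 0, 0]
Event 1: LOCAL 1: VV[1][1]++ -> VV[1]=[0, 1, 0, 0]
Event 2: SEND 3->1: VV[3][3]++ -> VV[3]=[0, 0, 0, 1], msg_vec=[0, 0, 0, 1]; VV[1]=max(VV[1],msg_vec) then VV[1][1]++ -> VV[1]=[0, 2, 0, 1]
Event 3: LOCAL 1: VV[1][1]++ -> VV[1]=[0, 3, 0, 1]
Event 4: LOCAL 2: VV[2][2]++ -> VV[2]=[0, 0, 1, 0]
Event 5: LOCAL 3: VV[3][3]++ -> VV[3]=[0, 0, 0, 2]
Event 6: LOCAL 2: VV[2][2]++ -> VV[2]=[0, 0, 2, 0]
Event 7: LOCAL 2: VV[2][2]++ -> VV[2]=[0, 0, 3, 0]
Event 8: LOCAL 3: VV[3][3]++ -> VV[3]=[0, 0, 0, 3]
Event 9: LOCAL 2: VV[2][2]++ -> VV[2]=[0, 0, 4, 0]
Event 10: LOCAL 3: VV[3][3]++ -> VV[3]=[0, 0, 0, 4]
Event 2 stamp: [0, 0, 0, 1]
Event 5 stamp: [0, 0, 0, 2]
[0, 0, 0, 1] <= [0, 0, 0, 2]? True. Equal? False. Happens-before: True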